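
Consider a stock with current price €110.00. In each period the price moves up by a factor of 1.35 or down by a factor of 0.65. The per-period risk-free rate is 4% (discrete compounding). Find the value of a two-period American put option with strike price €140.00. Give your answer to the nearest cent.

Risk-neutral probability p = (1 + 0.04 − 0.65)/(1.35 − 0.65) = 0.3900/0.7000 = 0.5571
Terminal stock prices: S_uu = 200.5, S_ud = 96.53, S_dd = 46.48
Terminal payoffs (K − S): max(-60.48, 0) = 0, max(43.47, 0) = 43.47, max(93.53, 0) = 93.53
Node u (S = 148.5): continuation = 1/1.04·[0.5571·0.0000 + 0.4429·43.4750] = 18.5127; exercise value = 0.0000 ≤ continuation, so V_u = 18.5127
Node d (S = 71.5): continuation = 1/1.04·[0.5571·43.4750 + 0.4429·93.5250] = 63.1154; exercise value = 68.5000 > continuation, so V_d = 68.5000 (exercise)
Node 0 (S = 110): continuation = 1/1.04·[0.5571·18.5127 + 0.4429·68.5000] = 39.0865; exercise value = 30.0000 ≤ continuation, so V_0 = 39.0865

€39.09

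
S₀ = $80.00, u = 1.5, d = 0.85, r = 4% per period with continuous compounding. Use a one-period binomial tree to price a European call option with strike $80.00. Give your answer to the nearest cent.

$11.28

Risk-neutral probability p = (e^0.04 − 0.85)/(1.5 − 0.85) = 0.1908/0.6500 = 0.2936
Terminal stock prices: S_u = 120, S_d = 68
Terminal payoffs (S − K): max(40, 0) = 40, max(-12, 0) = 0
Node 0 (S = 80): V_0 = e^(−0.04)·[0.2936·40.0000 + 0.7064·0.0000] = 11.2818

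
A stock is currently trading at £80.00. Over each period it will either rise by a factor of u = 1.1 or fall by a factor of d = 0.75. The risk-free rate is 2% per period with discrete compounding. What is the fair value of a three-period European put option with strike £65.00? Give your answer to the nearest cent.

Risk-neutral probability p = (1 + 0.02 − 0.75)/(1.1 − 0.75) = 0.2700/0.3500 = 0.7714
Terminal stock prices: S_uuu = 106.5, S_uud = 72.6, S_udd = 49.5, S_ddd = 33.75
Terminal payoffs (K − S): max(-41.48, 0) = 0, max(-7.6, 0) = 0, max(15.5, 0) = 15.5, max(31.25, 0) = 31.25
Node uu (S = 96.8): V_uu = 1/1.02·[0.7714·0.0000 + 0.2286·0.0000] = 0.0000
Node ud (S = 66): V_ud = 1/1.02·[0.7714·0.0000 + 0.2286·15.5000] = 3.4734
Node dd (S = 45): V_dd = 1/1.02·[0.7714·15.5000 + 0.2286·31.2500] = 18.7255
Node u (S = 88): V_u = 1/1.02·[0.7714·0.0000 + 0.2286·3.4734] = 0.7784
Node d (S = 60): V_d = 1/1.02·[0.7714·3.4734 + 0.2286·18.7255] = 6.8231
Node 0 (S = 80): V_0 = 1/1.02·[0.7714·0.7784 + 0.2286·6.8231] = 2.1177

£2.12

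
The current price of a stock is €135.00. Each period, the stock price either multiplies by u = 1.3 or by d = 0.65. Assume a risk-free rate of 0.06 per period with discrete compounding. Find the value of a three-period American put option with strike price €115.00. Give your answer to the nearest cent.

Risk-neutral probability p = (1 + 0.06 − 0.65)/(1.3 − 0.65) = 0.4100/0.6500 = 0.6308
Terminal stock prices: S_uuu = 296.6, S_uud = 148.3, S_udd = 74.15, S_ddd = 37.07
Terminal payoffs (K − S): max(-181.6, 0) = 0, max(-33.3, 0) = 0, max(40.85, 0) = 40.85, max(77.93, 0) = 77.93
Node uu (S = 228.2): continuation = 1/1.06·[0.6308·0.0000 + 0.3692·0.0000] = 0.0000; exercise value = 0.0000 ≤ continuation, so V_uu = 0.0000
Node ud (S = 114.1): continuation = 1/1.06·[0.6308·0.0000 + 0.3692·40.8512] = 14.2298; exercise value = 0.9250 ≤ continuation, so V_ud = 14.2298
Node dd (S = 57.04): continuation = 1/1.06·[0.6308·40.8512 + 0.3692·77.9256] = 51.4531; exercise value = 57.9625 > continuation, so V_dd = 57.9625 (exercise)
Node u (S = 175.5): continuation = 1/1.06·[0.6308·0.0000 + 0.3692·14.2298] = 4.9567; exercise value = 0.0000 ≤ continuation, so V_u = 4.9567
Node d (S = 87.75): continuation = 1/1.06·[0.6308·14.2298 + 0.3692·57.9625] = 28.6578; exercise value = 27.2500 ≤ continuation, so V_d = 28.6578
Node 0 (S = 135): continuation = 1/1.06·[0.6308·4.9567 + 0.3692·28.6578] = 12.9319; exercise value = 0.0000 ≤ continuation, so V_0 = 12.9319

€12.93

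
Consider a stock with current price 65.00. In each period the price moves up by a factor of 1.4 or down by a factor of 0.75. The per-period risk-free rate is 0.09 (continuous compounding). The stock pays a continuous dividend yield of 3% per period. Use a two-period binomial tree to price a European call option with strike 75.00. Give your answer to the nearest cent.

Per-period risk-free factor R = e^0.09 = 1.0942; dividend-adjusted growth = e^(0.09−0.03) = 1.0618.
Risk-neutral probability p = (1.0618 − 0.75)/(1.4 − 0.75) = 0.3118/0.6500 = 0.4797
Terminal stock prices: S_uu = 127.4, S_ud = 68.25, S_dd = 36.56
Terminal payoffs (S − K): max(52.4, 0) = 52.4, max(-6.75, 0) = 0, max(-38.44, 0) = 0
Node u (S = 91): V_u = e^(−0.09)·[0.4797·52.4000 + 0.5203·0.0000] = 22.9752
Node d (S = 48.75): V_d = e^(−0.09)·[0.4797·0.0000 + 0.5203·0.0000] = 0.0000
Node 0 (S = 65): V_0 = e^(−0.09)·[0.4797·22.9752 + 0.5203·0.0000] = 10.0736

10.07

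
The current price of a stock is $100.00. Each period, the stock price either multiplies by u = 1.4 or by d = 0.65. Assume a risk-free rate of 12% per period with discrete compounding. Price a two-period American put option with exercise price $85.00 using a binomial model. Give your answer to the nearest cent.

Risk-neutral probability p = (1 + 0.12 − 0.65)/(1.4 − 0.65) = 0.4700/0.7500 = 0.6267
Terminal stock prices: S_uu = 196, S_ud = 91, S_dd = 42.25
Terminal payoffs (K − S): max(-111, 0) = 0, max(-6, 0) = 0, max(42.75, 0) = 42.75
Node u (S = 140): continuation = 1/1.12·[0.6267·0.0000 + 0.3733·0.0000] = 0.0000; exercise value = 0.0000 ≤ continuation, so V_u = 0.0000
Node d (S = 65): continuation = 1/1.12·[0.6267·0.0000 + 0.3733·42.7500] = 14.2500; exercise value = 20.0000 > continuation, so V_d = 20.0000 (exercise)
Node 0 (S = 100): continuation = 1/1.12·[0.6267·0.0000 + 0.3733·20.0000] = 6.6667; exercise value = 0.0000 ≤ continuation, so V_0 = 6.6667

$6.67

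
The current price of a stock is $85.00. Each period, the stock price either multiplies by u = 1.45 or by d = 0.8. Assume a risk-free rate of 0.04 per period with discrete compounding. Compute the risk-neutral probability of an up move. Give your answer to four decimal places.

p = 0.3692

Risk-neutral probability p = (1 + 0.04 − 0.8)/(1.45 − 0.8) = 0.2400/0.6500 = 0.3692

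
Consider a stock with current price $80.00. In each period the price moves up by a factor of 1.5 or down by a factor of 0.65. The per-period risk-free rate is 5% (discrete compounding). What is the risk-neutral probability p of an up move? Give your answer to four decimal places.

p = 0.4706

Risk-neutral probability p = (1 + 0.05 − 0.65)/(1.5 − 0.65) = 0.4000/0.8500 = 0.4706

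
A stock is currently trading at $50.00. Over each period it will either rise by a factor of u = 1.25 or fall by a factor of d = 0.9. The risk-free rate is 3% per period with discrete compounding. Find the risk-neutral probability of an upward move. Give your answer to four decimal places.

Risk-neutral probability p = (1 + 0.03 − 0.9)/(1.25 − 0.9) = 0.1300/0.3500 = 0.3714

p = 0.3714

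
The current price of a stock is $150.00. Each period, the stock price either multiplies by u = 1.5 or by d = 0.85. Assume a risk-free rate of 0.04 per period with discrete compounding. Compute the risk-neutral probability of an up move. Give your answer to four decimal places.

p = 0.2923

Risk-neutral probability p = (1 + 0.04 − 0.85)/(1.5 − 0.85) = 0.1900/0.6500 = 0.2923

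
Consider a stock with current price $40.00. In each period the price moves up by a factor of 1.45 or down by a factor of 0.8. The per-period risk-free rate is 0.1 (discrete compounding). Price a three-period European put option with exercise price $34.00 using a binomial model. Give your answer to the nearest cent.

$1.59

Risk-neutral probability p = (1 + 0.1 − 0.8)/(1.45 − 0.8) = 0.3000/0.6500 = 0.4615
Terminal stock prices: S_uuu = 121.9, S_uud = 67.28, S_udd = 37.12, S_ddd = 20.48
Terminal payoffs (K − S): max(-87.94, 0) = 0, max(-33.28, 0) = 0, max(-3.12, 0) = 0, max(13.52, 0) = 13.52
Node uu (S = 84.1): V_uu = 1/1.1·[0.4615·0.0000 + 0.5385·0.0000] = 0.0000
Node ud (S = 46.4): V_ud = 1/1.1·[0.4615·0.0000 + 0.5385·0.0000] = 0.0000
Node dd (S = 25.6): V_dd = 1/1.1·[0.4615·0.0000 + 0.5385·13.5200] = 6.6182
Node u (S = 58): V_u = 1/1.1·[0.4615·0.0000 + 0.5385·0.0000] = 0.0000
Node d (S = 32): V_d = 1/1.1·[0.4615·0.0000 + 0.5385·6.6182] = 3.2397
Node 0 (S = 40): V_0 = 1/1.1·[0.4615·0.0000 + 0.5385·3.2397] = 1.5859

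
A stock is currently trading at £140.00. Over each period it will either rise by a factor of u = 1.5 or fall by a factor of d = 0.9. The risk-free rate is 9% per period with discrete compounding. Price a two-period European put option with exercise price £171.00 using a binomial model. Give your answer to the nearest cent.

£22.64

Risk-neutral probability p = (1 + 0.09 − 0.9)/(1.5 − 0.9) = 0.1900/0.6000 = 0.3167
Terminal stock prices: S_uu = 315, S_ud = 189, S_dd = 113.4
Terminal payoffs (K − S): max(-144, 0) = 0, max(-18, 0) = 0, max(57.6, 0) = 57.6
Node u (S = 210): V_u = 1/1.09·[0.3167·0.0000 + 0.6833·0.0000] = 0.0000
Node d (S = 126): V_d = 1/1.09·[0.3167·0.0000 + 0.6833·57.6000] = 36.1101
Node 0 (S = 140): V_0 = 1/1.09·[0.3167·0.0000 + 0.6833·36.1101] = 22.6378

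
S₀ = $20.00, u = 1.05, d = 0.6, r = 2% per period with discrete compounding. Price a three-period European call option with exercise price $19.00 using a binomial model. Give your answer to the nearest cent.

Risk-neutral probability p = (1 + 0.02 − 0.6)/(1.05 − 0.6) = 0.4200/0.4500 = 0.9333
Terminal stock prices: S_uuu = 23.15, S_uud = 13.23, S_udd = 7.56, S_ddd = 4.32
Terminal payoffs (S − K): max(4.153, 0) = 4.153, max(-5.77, 0) = 0, max(-11.44, 0) = 0, max(-14.68, 0) = 0
Node uu (S = 22.05): V_uu = 1/1.02·[0.9333·4.1525 + 0.0667·0.0000] = 3.7997
Node ud (S = 12.6): V_ud = 1/1.02·[0.9333·0.0000 + 0.0667·0.0000] = 0.0000
Node dd (S = 7.2): V_dd = 1/1.02·[0.9333·0.0000 + 0.0667·0.0000] = 0.0000
Node u (S = 21): V_u = 1/1.02·[0.9333·3.7997 + 0.0667·0.0000] = 3.4768
Node d (S = 12): V_d = 1/1.02·[0.9333·0.0000 + 0.0667·0.0000] = 0.0000
Node 0 (S = 20): V_0 = 1/1.02·[0.9333·3.4768 + 0.0667·0.0000] = 3.1814

$3.18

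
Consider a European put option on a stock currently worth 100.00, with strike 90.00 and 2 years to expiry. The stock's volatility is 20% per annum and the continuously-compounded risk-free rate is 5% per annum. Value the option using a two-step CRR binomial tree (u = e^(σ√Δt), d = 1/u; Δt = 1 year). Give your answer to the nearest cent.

3.71

CRR parameters: u = e^(σ√Δt) = e^(0.2·√1) = 1.2214, d = 1/u = 0.8187
Per-period rate: rΔt = 0.05·1 = 0.05, so R = e^0.05 = 1.0513
Risk-neutral probability p = (e^0.05 − 0.8187)/(1.2214 − 0.8187) = 0.2325/0.4027 = 0.5775
Terminal stock prices: S_uu = 149.2, S_ud = 100, S_dd = 67.03
Terminal payoffs (K − S): max(-59.18, 0) = 0, max(-10, 0) = 0, max(22.97, 0) = 22.97
Node u (S = 122.1): V_u = e^(−0.05)·[0.5775·0.0000 + 0.4225·0.0000] = 0.0000
Node d (S = 81.87): V_d = e^(−0.05)·[0.5775·0.0000 + 0.4225·22.9680] = 9.2309
Node 0 (S = 100): V_0 = e^(−0.05)·[0.5775·0.0000 + 0.4225·9.2309] = 3.7099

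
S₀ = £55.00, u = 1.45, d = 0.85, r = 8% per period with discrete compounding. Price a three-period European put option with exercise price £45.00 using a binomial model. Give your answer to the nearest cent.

Risk-neutral probability p = (1 + 0.08 − 0.85)/(1.45 − 0.85) = 0.2300/0.6000 = 0.3833
Terminal stock prices: S_uuu = 167.7, S_uud = 98.29, S_udd = 57.62, S_ddd = 33.78
Terminal payoffs (K − S): max(-122.7, 0) = 0, max(-53.29, 0) = 0, max(-12.62, 0) = 0, max(11.22, 0) = 11.22
Node uu (S = 115.6): V_uu = 1/1.08·[0.3833·0.0000 + 0.6167·0.0000] = 0.0000
Node ud (S = 67.79): V_ud = 1/1.08·[0.3833·0.0000 + 0.6167·0.0000] = 0.0000
Node dd (S = 39.74): V_dd = 1/1.08·[0.3833·0.0000 + 0.6167·11.2231] = 6.4083
Node u (S = 79.75): V_u = 1/1.08·[0.3833·0.0000 + 0.6167·0.0000] = 0.0000
Node d (S = 46.75): V_d = 1/1.08·[0.3833·0.0000 + 0.6167·6.4083] = 3.6590
Node 0 (S = 55): V_0 = 1/1.08·[0.3833·0.0000 + 0.6167·3.6590] = 2.0893

£2.09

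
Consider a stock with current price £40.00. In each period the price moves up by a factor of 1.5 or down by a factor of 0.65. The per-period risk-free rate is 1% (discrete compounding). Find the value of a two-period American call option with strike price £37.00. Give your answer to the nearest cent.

Risk-neutral probability p = (1 + 0.01 − 0.65)/(1.5 − 0.65) = 0.3600/0.8500 = 0.4235
Terminal stock prices: S_uu = 90, S_ud = 39, S_dd = 16.9
Terminal payoffs (S − K): max(53, 0) = 53, max(2, 0) = 2, max(-20.1, 0) = 0
Node u (S = 60): continuation = 1/1.01·[0.4235·53.0000 + 0.5765·2.0000] = 23.3663; exercise value = 23.0000 ≤ continuation, so V_u = 23.3663
Node d (S = 26): continuation = 1/1.01·[0.4235·2.0000 + 0.5765·0.0000] = 0.8387; exercise value = 0.0000 ≤ continuation, so V_d = 0.8387
Node 0 (S = 40): continuation = 1/1.01·[0.4235·23.3663 + 0.5765·0.8387] = 10.2770; exercise value = 3.0000 ≤ continuation, so V_0 = 10.2770

£10.28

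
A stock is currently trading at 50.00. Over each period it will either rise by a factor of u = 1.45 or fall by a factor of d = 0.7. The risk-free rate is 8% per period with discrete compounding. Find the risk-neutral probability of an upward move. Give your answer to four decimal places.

p = 0.5067

Risk-neutral probability p = (1 + 0.08 − 0.7)/(1.45 − 0.7) = 0.3800/0.7500 = 0.5067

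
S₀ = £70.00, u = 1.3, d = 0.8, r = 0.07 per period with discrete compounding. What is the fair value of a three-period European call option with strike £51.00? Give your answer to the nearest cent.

Risk-neutral probability p = (1 + 0.07 − 0.8)/(1.3 − 0.8) = 0.2700/0.5000 = 0.5400
Terminal stock prices: S_uuu = 153.8, S_uud = 94.64, S_udd = 58.24, S_ddd = 35.84
Terminal payoffs (S − K): max(102.8, 0) = 102.8, max(43.64, 0) = 43.64, max(7.24, 0) = 7.24, max(-15.16, 0) = 0
Node uu (S = 118.3): V_uu = 1/1.07·[0.5400·102.7900 + 0.4600·43.6400] = 70.6364
Node ud (S = 72.8): V_ud = 1/1.07·[0.5400·43.6400 + 0.4600·7.2400] = 25.1364
Node dd (S = 44.8): V_dd = 1/1.07·[0.5400·7.2400 + 0.4600·0.0000] = 3.6538
Node u (S = 91): V_u = 1/1.07·[0.5400·70.6364 + 0.4600·25.1364] = 46.4546
Node d (S = 56): V_d = 1/1.07·[0.5400·25.1364 + 0.4600·3.6538] = 14.2565
Node 0 (S = 70): V_0 = 1/1.07·[0.5400·46.4546 + 0.4600·14.2565] = 29.5733

£29.57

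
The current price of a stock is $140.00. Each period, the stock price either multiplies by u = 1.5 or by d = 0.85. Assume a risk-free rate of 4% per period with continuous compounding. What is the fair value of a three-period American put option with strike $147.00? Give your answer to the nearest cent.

Risk-neutral probability p = (e^0.04 − 0.85)/(1.5 − 0.85) = 0.1908/0.6500 = 0.2936
Terminal stock prices: S_uuu = 472.5, S_uud = 267.8, S_udd = 151.7, S_ddd = 85.98
Terminal payoffs (K − S): max(-325.5, 0) = 0, max(-120.8, 0) = 0, max(-4.725, 0) = 0, max(61.02, 0) = 61.02
Node uu (S = 315): continuation = e^(−0.04)·[0.2936·0.0000 + 0.7064·0.0000] = 0.0000; exercise value = 0.0000 ≤ continuation, so V_uu = 0.0000
Node ud (S = 178.5): continuation = e^(−0.04)·[0.2936·0.0000 + 0.7064·0.0000] = 0.0000; exercise value = 0.0000 ≤ continuation, so V_ud = 0.0000
Node dd (S = 101.1): continuation = e^(−0.04)·[0.2936·0.0000 + 0.7064·61.0225] = 41.4187; exercise value = 45.8500 > continuation, so V_dd = 45.8500 (exercise)
Node u (S = 210): continuation = e^(−0.04)·[0.2936·0.0000 + 0.7064·0.0000] = 0.0000; exercise value = 0.0000 ≤ continuation, so V_u = 0.0000
Node d (S = 119): continuation = e^(−0.04)·[0.2936·0.0000 + 0.7064·45.8500] = 31.1205; exercise value = 28.0000 ≤ continuation, so V_d = 31.1205
Node 0 (S = 140): continuation = e^(−0.04)·[0.2936·0.0000 + 0.7064·31.1205] = 21.1228; exercise value = 7.0000 ≤ continuation, so V_0 = 21.1228

$21.12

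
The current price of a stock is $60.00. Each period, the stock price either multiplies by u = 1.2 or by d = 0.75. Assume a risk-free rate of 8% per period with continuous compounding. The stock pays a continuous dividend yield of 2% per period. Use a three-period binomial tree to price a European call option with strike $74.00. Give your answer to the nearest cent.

$7.77

Per-period risk-free factor R = e^0.08 = 1.0833; dividend-adjusted growth = e^(0.08−0.02) = 1.0618.
Risk-neutral probability p = (1.0618 − 0.75)/(1.2 − 0.75) = 0.3118/0.4500 = 0.6930
Terminal stock prices: S_uuu = 103.7, S_uud = 64.8, S_udd = 40.5, S_ddd = 25.31
Terminal payoffs (S − K): max(29.68, 0) = 29.68, max(-9.2, 0) = 0, max(-33.5, 0) = 0, max(-48.69, 0) = 0
Node uu (S = 86.4): V_uu = e^(−0.08)·[0.6930·29.6800 + 0.3070·0.0000] = 18.9861
Node ud (S = 54): V_ud = e^(−0.08)·[0.6930·0.0000 + 0.3070·0.0000] = 0.0000
Node dd (S = 33.75): V_dd = e^(−0.08)·[0.6930·0.0000 + 0.3070·0.0000] = 0.0000
Node u (S = 72): V_u = e^(−0.08)·[0.6930·18.9861 + 0.3070·0.0000] = 12.1452
Node d (S = 45): V_d = e^(−0.08)·[0.6930·0.0000 + 0.3070·0.0000] = 0.0000
Node 0 (S = 60): V_0 = e^(−0.08)·[0.6930·12.1452 + 0.3070·0.0000] = 7.7692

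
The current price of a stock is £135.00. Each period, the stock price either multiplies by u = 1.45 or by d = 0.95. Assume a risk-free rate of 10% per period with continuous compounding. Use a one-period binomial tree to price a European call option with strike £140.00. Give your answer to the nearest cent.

£15.66

Risk-neutral probability p = (e^0.1 − 0.95)/(1.45 − 0.95) = 0.1552/0.5000 = 0.3103
Terminal stock prices: S_u = 195.8, S_d = 128.2
Terminal payoffs (S − K): max(55.75, 0) = 55.75, max(-11.75, 0) = 0
Node 0 (S = 135): V_0 = e^(−0.1)·[0.3103·55.7500 + 0.6897·0.0000] = 15.6551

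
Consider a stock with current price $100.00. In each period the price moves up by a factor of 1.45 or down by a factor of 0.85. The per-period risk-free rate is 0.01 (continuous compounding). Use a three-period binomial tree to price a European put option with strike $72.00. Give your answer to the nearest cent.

$4.05

Risk-neutral probability p = (e^0.01 − 0.85)/(1.45 − 0.85) = 0.1601/0.6000 = 0.2668
Terminal stock prices: S_uuu = 304.9, S_uud = 178.7, S_udd = 104.8, S_ddd = 61.41
Terminal payoffs (K − S): max(-232.9, 0) = 0, max(-106.7, 0) = 0, max(-32.76, 0) = 0, max(10.59, 0) = 10.59
Node uu (S = 210.2): V_uu = e^(−0.01)·[0.2668·0.0000 + 0.7332·0.0000] = 0.0000
Node ud (S = 123.2): V_ud = e^(−0.01)·[0.2668·0.0000 + 0.7332·0.0000] = 0.0000
Node dd (S = 72.25): V_dd = e^(−0.01)·[0.2668·0.0000 + 0.7332·10.5875] = 7.6860
Node u (S = 145): V_u = e^(−0.01)·[0.2668·0.0000 + 0.7332·0.0000] = 0.0000
Node d (S = 85): V_d = e^(−0.01)·[0.2668·0.0000 + 0.7332·7.6860] = 5.5797
Node 0 (S = 100): V_0 = e^(−0.01)·[0.2668·0.0000 + 0.7332·5.5797] = 4.0506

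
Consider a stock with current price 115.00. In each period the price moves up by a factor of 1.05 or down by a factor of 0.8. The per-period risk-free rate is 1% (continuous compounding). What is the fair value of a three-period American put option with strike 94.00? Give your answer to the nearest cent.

1.21

Risk-neutral probability p = (e^0.01 − 0.8)/(1.05 − 0.8) = 0.2101/0.2500 = 0.8402
Terminal stock prices: S_uuu = 133.1, S_uud = 101.4, S_udd = 77.28, S_ddd = 58.88
Terminal payoffs (K − S): max(-39.13, 0) = 0, max(-7.43, 0) = 0, max(16.72, 0) = 16.72, max(35.12, 0) = 35.12
Node uu (S = 126.8): continuation = e^(−0.01)·[0.8402·0.0000 + 0.1598·0.0000] = 0.0000; exercise value = 0.0000 ≤ continuation, so V_uu = 0.0000
Node ud (S = 96.6): continuation = e^(−0.01)·[0.8402·0.0000 + 0.1598·16.7200] = 2.6453; exercise value = 0.0000 ≤ continuation, so V_ud = 2.6453
Node dd (S = 73.6): continuation = e^(−0.01)·[0.8402·16.7200 + 0.1598·35.1200] = 19.4647; exercise value = 20.4000 > continuation, so V_dd = 20.4000 (exercise)
Node u (S = 120.8): continuation = e^(−0.01)·[0.8402·0.0000 + 0.1598·2.6453] = 0.4185; exercise value = 0.0000 ≤ continuation, so V_u = 0.4185
Node d (S = 92): continuation = e^(−0.01)·[0.8402·2.6453 + 0.1598·20.4000] = 5.4279; exercise value = 2.0000 ≤ continuation, so V_d = 5.4279
Node 0 (S = 115): continuation = e^(−0.01)·[0.8402·0.4185 + 0.1598·5.4279] = 1.2069; exercise value = 0.0000 ≤ continuation, so V_0 = 1.2069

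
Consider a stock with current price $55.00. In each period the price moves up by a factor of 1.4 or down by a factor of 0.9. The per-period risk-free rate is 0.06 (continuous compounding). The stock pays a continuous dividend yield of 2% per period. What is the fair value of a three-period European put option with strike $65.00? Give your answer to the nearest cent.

$8.67

Per-period risk-free factor R = e^0.06 = 1.0618; dividend-adjusted growth = e^(0.06−0.02) = 1.0408.
Risk-neutral probability p = (1.0408 − 0.9)/(1.4 − 0.9) = 0.1408/0.5000 = 0.2816
Terminal stock prices: S_uuu = 150.9, S_uud = 97.02, S_udd = 62.37, S_ddd = 40.1
Terminal payoffs (K − S): max(-85.92, 0) = 0, max(-32.02, 0) = 0, max(2.63, 0) = 2.63, max(24.9, 0) = 24.9
Node uu (S = 107.8): V_uu = e^(−0.06)·[0.2816·0.0000 + 0.7184·0.0000] = 0.0000
Node ud (S = 69.3): V_ud = e^(−0.06)·[0.2816·0.0000 + 0.7184·2.6300] = 1.7793
Node dd (S = 44.55): V_dd = e^(−0.06)·[0.2816·2.6300 + 0.7184·24.9050] = 17.5468
Node u (S = 77): V_u = e^(−0.06)·[0.2816·0.0000 + 0.7184·1.7793] = 1.2038
Node d (S = 49.5): V_d = e^(−0.06)·[0.2816·1.7793 + 0.7184·17.5468] = 12.3431
Node 0 (S = 55): V_0 = e^(−0.06)·[0.2816·1.2038 + 0.7184·12.3431] = 8.6699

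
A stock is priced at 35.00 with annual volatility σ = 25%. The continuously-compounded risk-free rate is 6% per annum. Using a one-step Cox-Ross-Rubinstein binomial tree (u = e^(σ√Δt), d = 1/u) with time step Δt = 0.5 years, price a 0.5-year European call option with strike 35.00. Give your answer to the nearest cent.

3.56

CRR parameters: u = e^(σ√Δt) = e^(0.25·√0.5) = 1.1934, d = 1/u = 0.8380
Per-period rate: rΔt = 0.06·0.5 = 0.03, so R = e^0.03 = 1.0305
Risk-neutral probability p = (e^0.03 − 0.8380)/(1.1934 − 0.8380) = 0.1925/0.3554 = 0.5416
Terminal stock prices: S_u = 41.77, S_d = 29.33
Terminal payoffs (S − K): max(6.768, 0) = 6.768, max(-5.671, 0) = 0
Node 0 (S = 35): V_0 = e^(−0.03)·[0.5416·6.7678 + 0.4584·0.0000] = 3.5572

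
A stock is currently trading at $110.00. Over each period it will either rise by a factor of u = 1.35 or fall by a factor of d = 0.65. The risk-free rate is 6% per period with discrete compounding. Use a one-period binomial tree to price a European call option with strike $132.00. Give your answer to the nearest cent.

$9.12

Risk-neutral probability p = (1 + 0.06 − 0.65)/(1.35 − 0.65) = 0.4100/0.7000 = 0.5857
Terminal stock prices: S_u = 148.5, S_d = 71.5
Terminal payoffs (S − K): max(16.5, 0) = 16.5, max(-60.5, 0) = 0
Node 0 (S = 110): V_0 = 1/1.06·[0.5857·16.5000 + 0.4143·0.0000] = 9.1173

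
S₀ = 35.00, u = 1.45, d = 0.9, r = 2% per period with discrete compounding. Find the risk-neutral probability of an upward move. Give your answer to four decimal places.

p = 0.2182

Risk-neutral probability p = (1 + 0.02 − 0.9)/(1.45 − 0.9) = 0.1200/0.5500 = 0.2182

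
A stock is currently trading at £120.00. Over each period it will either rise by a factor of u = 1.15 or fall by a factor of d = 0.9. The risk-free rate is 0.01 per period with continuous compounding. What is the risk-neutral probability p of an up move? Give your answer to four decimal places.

p = 0.4402

Risk-neutral probability p = (e^0.01 − 0.9)/(1.15 − 0.9) = 0.1101/0.2500 = 0.4402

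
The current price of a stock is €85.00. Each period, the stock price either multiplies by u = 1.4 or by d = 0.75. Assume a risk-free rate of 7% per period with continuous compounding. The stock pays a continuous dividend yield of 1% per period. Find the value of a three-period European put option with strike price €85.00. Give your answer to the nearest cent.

€11.31

Per-period risk-free factor R = e^0.07 = 1.0725; dividend-adjusted growth = e^(0.07−0.01) = 1.0618.
Risk-neutral probability p = (1.0618 − 0.75)/(1.4 − 0.75) = 0.3118/0.6500 = 0.4797
Terminal stock prices: S_uuu = 233.2, S_uud = 124.9, S_udd = 66.94, S_ddd = 35.86
Terminal payoffs (K − S): max(-148.2, 0) = 0, max(-39.95, 0) = 0, max(18.06, 0) = 18.06, max(49.14, 0) = 49.14
Node uu (S = 166.6): V_uu = e^(−0.07)·[0.4797·0.0000 + 0.5203·0.0000] = 0.0000
Node ud (S = 89.25): V_ud = e^(−0.07)·[0.4797·0.0000 + 0.5203·18.0625] = 8.7617
Node dd (S = 47.81): V_dd = e^(−0.07)·[0.4797·18.0625 + 0.5203·49.1406] = 31.9167
Node u (S = 119): V_u = e^(−0.07)·[0.4797·0.0000 + 0.5203·8.7617] = 4.2501
Node d (S = 63.75): V_d = e^(−0.07)·[0.4797·8.7617 + 0.5203·31.9167] = 19.4014
Node 0 (S = 85): V_0 = e^(−0.07)·[0.4797·4.2501 + 0.5203·19.4014] = 11.3124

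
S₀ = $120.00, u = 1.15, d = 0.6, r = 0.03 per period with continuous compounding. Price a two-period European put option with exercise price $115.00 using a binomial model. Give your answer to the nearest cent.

$13.51

Risk-neutral probability p = (e^0.03 − 0.6)/(1.15 − 0.6) = 0.4305/0.5500 = 0.7826
Terminal stock prices: S_uu = 158.7, S_ud = 82.8, S_dd = 43.2
Terminal payoffs (K − S): max(-43.7, 0) = 0, max(32.2, 0) = 32.2, max(71.8, 0) = 71.8
Node u (S = 138): V_u = e^(−0.03)·[0.7826·0.0000 + 0.2174·32.2000] = 6.7920
Node d (S = 72): V_d = e^(−0.03)·[0.7826·32.2000 + 0.2174·71.8000] = 39.6012
Node 0 (S = 120): V_0 = e^(−0.03)·[0.7826·6.7920 + 0.2174·39.6012] = 13.5118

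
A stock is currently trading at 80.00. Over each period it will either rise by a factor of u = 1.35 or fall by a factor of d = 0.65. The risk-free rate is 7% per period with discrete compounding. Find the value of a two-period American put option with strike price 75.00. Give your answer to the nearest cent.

9.60

Risk-neutral probability p = (1 + 0.07 − 0.65)/(1.35 − 0.65) = 0.4200/0.7000 = 0.6000
Terminal stock prices: S_uu = 145.8, S_ud = 70.2, S_dd = 33.8
Terminal payoffs (K − S): max(-70.8, 0) = 0, max(4.8, 0) = 4.8, max(41.2, 0) = 41.2
Node u (S = 108): continuation = 1/1.07·[0.6000·0.0000 + 0.4000·4.8000] = 1.7944; exercise value = 0.0000 ≤ continuation, so V_u = 1.7944
Node d (S = 52): continuation = 1/1.07·[0.6000·4.8000 + 0.4000·41.2000] = 18.0935; exercise value = 23.0000 > continuation, so V_d = 23.0000 (exercise)
Node 0 (S = 80): continuation = 1/1.07·[0.6000·1.7944 + 0.4000·23.0000] = 9.6043; exercise value = 0.0000 ≤ continuation, so V_0 = 9.6043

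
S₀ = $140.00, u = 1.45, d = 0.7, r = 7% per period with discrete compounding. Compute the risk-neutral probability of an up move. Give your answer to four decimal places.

p = 0.4933

Risk-neutral probability p = (1 + 0.07 − 0.7)/(1.45 − 0.7) = 0.3700/0.7500 = 0.4933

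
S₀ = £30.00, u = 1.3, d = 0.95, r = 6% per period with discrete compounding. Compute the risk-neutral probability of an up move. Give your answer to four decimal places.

p = 0.3143

Risk-neutral probability p = (1 + 0.06 − 0.95)/(1.3 − 0.95) = 0.1100/0.3500 = 0.3143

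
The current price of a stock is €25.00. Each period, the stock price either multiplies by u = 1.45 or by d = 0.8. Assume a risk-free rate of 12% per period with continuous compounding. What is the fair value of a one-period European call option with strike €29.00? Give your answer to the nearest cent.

€3.24

Risk-neutral probability p = (e^0.12 − 0.8)/(1.45 − 0.8) = 0.3275/0.6500 = 0.5038
Terminal stock prices: S_u = 36.25, S_d = 20
Terminal payoffs (S − K): max(7.25, 0) = 7.25, max(-9, 0) = 0
Node 0 (S = 25): V_0 = e^(−0.12)·[0.5038·7.2500 + 0.4962·0.0000] = 3.2398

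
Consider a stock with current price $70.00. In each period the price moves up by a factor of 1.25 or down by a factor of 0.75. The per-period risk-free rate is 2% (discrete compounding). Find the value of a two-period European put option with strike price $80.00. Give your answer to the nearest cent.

Risk-neutral probability p = (1 + 0.02 − 0.75)/(1.25 − 0.75) = 0.2700/0.5000 = 0.5400
Terminal stock prices: S_uu = 109.4, S_ud = 65.62, S_dd = 39.38
Terminal payoffs (K − S): max(-29.38, 0) = 0, max(14.38, 0) = 14.38, max(40.62, 0) = 40.62
Node u (S = 87.5): V_u = 1/1.02·[0.5400·0.0000 + 0.4600·14.3750] = 6.4828
Node d (S = 52.5): V_d = 1/1.02·[0.5400·14.3750 + 0.4600·40.6250] = 25.9314
Node 0 (S = 70): V_0 = 1/1.02·[0.5400·6.4828 + 0.4600·25.9314] = 15.1266

$15.13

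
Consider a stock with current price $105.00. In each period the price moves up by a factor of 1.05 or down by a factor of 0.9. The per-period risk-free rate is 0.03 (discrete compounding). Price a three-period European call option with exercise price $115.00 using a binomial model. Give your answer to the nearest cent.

$3.90

Risk-neutral probability p = (1 + 0.03 − 0.9)/(1.05 − 0.9) = 0.1300/0.1500 = 0.8667
Terminal stock prices: S_uuu = 121.6, S_uud = 104.2, S_udd = 89.3, S_ddd = 76.55
Terminal payoffs (S − K): max(6.551, 0) = 6.551, max(-10.81, 0) = 0, max(-25.7, 0) = 0, max(-38.45, 0) = 0
Node uu (S = 115.8): V_uu = 1/1.03·[0.8667·6.5506 + 0.1333·0.0000] = 5.5119
Node ud (S = 99.23): V_ud = 1/1.03·[0.8667·0.0000 + 0.1333·0.0000] = 0.0000
Node dd (S = 85.05): V_dd = 1/1.03·[0.8667·0.0000 + 0.1333·0.0000] = 0.0000
Node u (S = 110.2): V_u = 1/1.03·[0.8667·5.5119 + 0.1333·0.0000] = 4.6378
Node d (S = 94.5): V_d = 1/1.03·[0.8667·0.0000 + 0.1333·0.0000] = 0.0000
Node 0 (S = 105): V_0 = 1/1.03·[0.8667·4.6378 + 0.1333·0.0000] = 3.9024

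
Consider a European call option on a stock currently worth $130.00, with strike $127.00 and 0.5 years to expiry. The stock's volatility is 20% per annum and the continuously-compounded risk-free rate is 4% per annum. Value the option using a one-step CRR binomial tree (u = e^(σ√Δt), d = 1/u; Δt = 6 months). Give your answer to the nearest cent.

$11.95

CRR parameters: u = e^(σ√Δt) = e^(0.2·√0.5) = 1.1519, d = 1/u = 0.8681
Per-period rate: rΔt = 0.04·0.5 = 0.02, so R = e^0.02 = 1.0202
Risk-neutral probability p = (e^0.02 − 0.8681)/(1.1519 − 0.8681) = 0.1521/0.2838 = 0.5359
Terminal stock prices: S_u = 149.7, S_d = 112.9
Terminal payoffs (S − K): max(22.75, 0) = 22.75, max(-14.14, 0) = 0
Node 0 (S = 130): V_0 = e^(−0.02)·[0.5359·22.7483 + 0.4641·0.0000] = 11.9492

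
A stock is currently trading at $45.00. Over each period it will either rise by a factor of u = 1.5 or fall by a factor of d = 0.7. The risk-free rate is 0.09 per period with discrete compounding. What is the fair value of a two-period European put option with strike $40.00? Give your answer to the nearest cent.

$3.97

Risk-neutral probability p = (1 + 0.09 − 0.7)/(1.5 − 0.7) = 0.3900/0.8000 = 0.4875
Terminal stock prices: S_uu = 101.2, S_ud = 47.25, S_dd = 22.05
Terminal payoffs (K − S): max(-61.25, 0) = 0, max(-7.25, 0) = 0, max(17.95, 0) = 17.95
Node u (S = 67.5): V_u = 1/1.09·[0.4875·0.0000 + 0.5125·0.0000] = 0.0000
Node d (S = 31.5): V_d = 1/1.09·[0.4875·0.0000 + 0.5125·17.9500] = 8.4398
Node 0 (S = 45): V_0 = 1/1.09·[0.4875·0.0000 + 0.5125·8.4398] = 3.9683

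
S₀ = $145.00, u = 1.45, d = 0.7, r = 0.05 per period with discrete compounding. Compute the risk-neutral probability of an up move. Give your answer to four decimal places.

Risk-neutral probability p = (1 + 0.05 − 0.7)/(1.45 − 0.7) = 0.3500/0.7500 = 0.4667

p = 0.4667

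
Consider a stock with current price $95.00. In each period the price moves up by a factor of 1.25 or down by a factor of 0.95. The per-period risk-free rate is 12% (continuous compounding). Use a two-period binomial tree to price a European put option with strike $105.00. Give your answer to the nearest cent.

$2.53

Risk-neutral probability p = (e^0.12 − 0.95)/(1.25 − 0.95) = 0.1775/0.3000 = 0.5917
Terminal stock prices: S_uu = 148.4, S_ud = 112.8, S_dd = 85.74
Terminal payoffs (K − S): max(-43.44, 0) = 0, max(-7.812, 0) = 0, max(19.26, 0) = 19.26
Node u (S = 118.8): V_u = e^(−0.12)·[0.5917·0.0000 + 0.4083·0.0000] = 0.0000
Node d (S = 90.25): V_d = e^(−0.12)·[0.5917·0.0000 + 0.4083·19.2625] = 6.9763
Node 0 (S = 95): V_0 = e^(−0.12)·[0.5917·0.0000 + 0.4083·6.9763] = 2.5266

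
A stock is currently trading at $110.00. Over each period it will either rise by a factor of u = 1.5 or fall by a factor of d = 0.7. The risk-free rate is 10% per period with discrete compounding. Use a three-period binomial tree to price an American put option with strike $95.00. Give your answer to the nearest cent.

Risk-neutral probability p = (1 + 0.1 − 0.7)/(1.5 − 0.7) = 0.4000/0.8000 = 0.5000
Terminal stock prices: S_uuu = 371.2, S_uud = 173.2, S_udd = 80.85, S_ddd = 37.73
Terminal payoffs (K − S): max(-276.2, 0) = 0, max(-78.25, 0) = 0, max(14.15, 0) = 14.15, max(57.27, 0) = 57.27
Node uu (S = 247.5): continuation = 1/1.1·[0.5000·0.0000 + 0.5000·0.0000] = 0.0000; exercise value = 0.0000 ≤ continuation, so V_uu = 0.0000
Node ud (S = 115.5): continuation = 1/1.1·[0.5000·0.0000 + 0.5000·14.1500] = 6.4318; exercise value = 0.0000 ≤ continuation, so V_ud = 6.4318
Node dd (S = 53.9): continuation = 1/1.1·[0.5000·14.1500 + 0.5000·57.2700] = 32.4636; exercise value = 41.1000 > continuation, so V_dd = 41.1000 (exercise)
Node u (S = 165): continuation = 1/1.1·[0.5000·0.0000 + 0.5000·6.4318] = 2.9236; exercise value = 0.0000 ≤ continuation, so V_u = 2.9236
Node d (S = 77): continuation = 1/1.1·[0.5000·6.4318 + 0.5000·41.1000] = 21.6054; exercise value = 18.0000 ≤ continuation, so V_d = 21.6054
Node 0 (S = 110): continuation = 1/1.1·[0.5000·2.9236 + 0.5000·21.6054] = 11.1495; exercise value = 0.0000 ≤ continuation, so V_0 = 11.1495

$11.15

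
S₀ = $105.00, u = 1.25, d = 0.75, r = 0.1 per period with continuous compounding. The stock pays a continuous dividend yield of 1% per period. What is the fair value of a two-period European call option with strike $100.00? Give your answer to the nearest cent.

$24.85

Per-period risk-free factor R = e^0.1 = 1.1052; dividend-adjusted growth = e^(0.1−0.01) = 1.0942.
Risk-neutral probability p = (1.0942 − 0.75)/(1.25 − 0.75) = 0.3442/0.5000 = 0.6883
Terminal stock prices: S_uu = 164.1, S_ud = 98.44, S_dd = 59.06
Terminal payoffs (S − K): max(64.06, 0) = 64.06, max(-1.562, 0) = 0, max(-40.94, 0) = 0
Node u (S = 131.2): V_u = e^(−0.1)·[0.6883·64.0625 + 0.3117·0.0000] = 39.9009
Node d (S = 78.75): V_d = e^(−0.1)·[0.6883·0.0000 + 0.3117·0.0000] = 0.0000
Node 0 (S = 105): V_0 = e^(−0.1)·[0.6883·39.9009 + 0.3117·0.0000] = 24.8520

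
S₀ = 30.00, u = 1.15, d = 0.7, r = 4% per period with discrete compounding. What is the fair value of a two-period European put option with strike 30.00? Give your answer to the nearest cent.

2.84

Risk-neutral probability p = (1 + 0.04 − 0.7)/(1.15 − 0.7) = 0.3400/0.4500 = 0.7556
Terminal stock prices: S_uu = 39.67, S_ud = 24.15, S_dd = 14.7
Terminal payoffs (K − S): max(-9.675, 0) = 0, max(5.85, 0) = 5.85, max(15.3, 0) = 15.3
Node u (S = 34.5): V_u = 1/1.04·[0.7556·0.0000 + 0.2444·5.8500] = 1.3750
Node d (S = 21): V_d = 1/1.04·[0.7556·5.8500 + 0.2444·15.3000] = 7.8462
Node 0 (S = 30): V_0 = 1/1.04·[0.7556·1.3750 + 0.2444·7.8462] = 2.8431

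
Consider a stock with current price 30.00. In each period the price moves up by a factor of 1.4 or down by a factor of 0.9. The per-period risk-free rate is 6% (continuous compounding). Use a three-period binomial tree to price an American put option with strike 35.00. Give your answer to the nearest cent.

Risk-neutral probability p = (e^0.06 − 0.9)/(1.4 − 0.9) = 0.1618/0.5000 = 0.3237
Terminal stock prices: S_uuu = 82.32, S_uud = 52.92, S_udd = 34.02, S_ddd = 21.87
Terminal payoffs (K − S): max(-47.32, 0) = 0, max(-17.92, 0) = 0, max(0.98, 0) = 0.98, max(13.13, 0) = 13.13
Node uu (S = 58.8): continuation = e^(−0.06)·[0.3237·0.0000 + 0.6763·0.0000] = 0.0000; exercise value = 0.0000 ≤ continuation, so V_uu = 0.0000
Node ud (S = 37.8): continuation = e^(−0.06)·[0.3237·0.0000 + 0.6763·0.9800] = 0.6242; exercise value = 0.0000 ≤ continuation, so V_ud = 0.6242
Node dd (S = 24.3): continuation = e^(−0.06)·[0.3237·0.9800 + 0.6763·13.1300] = 8.6618; exercise value = 10.7000 > continuation, so V_dd = 10.7000 (exercise)
Node u (S = 42): continuation = e^(−0.06)·[0.3237·0.0000 + 0.6763·0.6242] = 0.3976; exercise value = 0.0000 ≤ continuation, so V_u = 0.3976
Node d (S = 27): continuation = e^(−0.06)·[0.3237·0.6242 + 0.6763·10.7000] = 7.0055; exercise value = 8.0000 > continuation, so V_d = 8.0000 (exercise)
Node 0 (S = 30): continuation = e^(−0.06)·[0.3237·0.3976 + 0.6763·8.0000] = 5.2167; exercise value = 5.0000 ≤ continuation, so V_0 = 5.2167

5.22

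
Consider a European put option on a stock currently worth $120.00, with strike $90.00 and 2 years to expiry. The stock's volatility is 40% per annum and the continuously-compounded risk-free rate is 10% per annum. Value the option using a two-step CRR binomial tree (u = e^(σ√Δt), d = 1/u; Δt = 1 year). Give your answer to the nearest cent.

$6.54

CRR parameters: u = e^(σ√Δt) = e^(0.4·√1) = 1.4918, d = 1/u = 0.6703
Per-period rate: rΔt = 0.1·1 = 0.1, so R = e^0.1 = 1.1052
Risk-neutral probability p = (e^0.1 − 0.6703)/(1.4918 − 0.6703) = 0.4349/0.8215 = 0.5293
Terminal stock prices: S_uu = 267.1, S_ud = 120, S_dd = 53.92
Terminal payoffs (K − S): max(-177.1, 0) = 0, max(-30, 0) = 0, max(36.08, 0) = 36.08
Node u (S = 179): V_u = e^(−0.1)·[0.5293·0.0000 + 0.4707·0.0000] = 0.0000
Node d (S = 80.44): V_d = e^(−0.1)·[0.5293·0.0000 + 0.4707·36.0805] = 15.3658
Node 0 (S = 120): V_0 = e^(−0.1)·[0.5293·0.0000 + 0.4707·15.3658] = 6.5439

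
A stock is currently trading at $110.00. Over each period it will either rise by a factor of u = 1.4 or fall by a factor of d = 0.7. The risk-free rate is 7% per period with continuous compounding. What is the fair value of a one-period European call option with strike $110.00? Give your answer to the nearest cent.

Risk-neutral probability p = (e^0.07 − 0.7)/(1.4 − 0.7) = 0.3725/0.7000 = 0.5322
Terminal stock prices: S_u = 154, S_d = 77
Terminal payoffs (S − K): max(44, 0) = 44, max(-33, 0) = 0
Node 0 (S = 110): V_0 = e^(−0.07)·[0.5322·44.0000 + 0.4678·0.0000] = 21.8318

$21.83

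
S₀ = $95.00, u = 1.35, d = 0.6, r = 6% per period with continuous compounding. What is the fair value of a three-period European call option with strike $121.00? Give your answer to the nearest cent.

$21.99

Risk-neutral probability p = (e^0.06 − 0.6)/(1.35 − 0.6) = 0.4618/0.7500 = 0.6158
Terminal stock prices: S_uuu = 233.7, S_uud = 103.9, S_udd = 46.17, S_ddd = 20.52
Terminal payoffs (S − K): max(112.7, 0) = 112.7, max(-17.12, 0) = 0, max(-74.83, 0) = 0, max(-100.5, 0) = 0
Node uu (S = 173.1): V_uu = e^(−0.06)·[0.6158·112.7356 + 0.3842·0.0000] = 65.3778
Node ud (S = 76.95): V_ud = e^(−0.06)·[0.6158·0.0000 + 0.3842·0.0000] = 0.0000
Node dd (S = 34.2): V_dd = e^(−0.06)·[0.6158·0.0000 + 0.3842·0.0000] = 0.0000
Node u (S = 128.2): V_u = e^(−0.06)·[0.6158·65.3778 + 0.3842·0.0000] = 37.9140
Node d (S = 57): V_d = e^(−0.06)·[0.6158·0.0000 + 0.3842·0.0000] = 0.0000
Node 0 (S = 95): V_0 = e^(−0.06)·[0.6158·37.9140 + 0.3842·0.0000] = 21.9872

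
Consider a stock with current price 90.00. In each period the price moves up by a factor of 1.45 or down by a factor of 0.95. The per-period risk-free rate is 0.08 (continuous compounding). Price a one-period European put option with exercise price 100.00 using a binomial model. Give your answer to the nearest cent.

9.82

Risk-neutral probability p = (e^0.08 − 0.95)/(1.45 − 0.95) = 0.1333/0.5000 = 0.2666
Terminal stock prices: S_u = 130.5, S_d = 85.5
Terminal payoffs (K − S): max(-30.5, 0) = 0, max(14.5, 0) = 14.5
Node 0 (S = 90): V_0 = e^(−0.08)·[0.2666·0.0000 + 0.7334·14.5000] = 9.8170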